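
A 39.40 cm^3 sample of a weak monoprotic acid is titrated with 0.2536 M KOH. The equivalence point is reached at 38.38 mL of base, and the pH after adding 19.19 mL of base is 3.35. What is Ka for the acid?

4.5 x 10^-4

19.19 mL is half of the equivalence volume, so this is the half-equivalence point where [HA] = [A^-].
At half-equivalence pH = pKa, so pKa = 3.35.
Ka = 10^(-3.35) = 4.5 x 10^-4.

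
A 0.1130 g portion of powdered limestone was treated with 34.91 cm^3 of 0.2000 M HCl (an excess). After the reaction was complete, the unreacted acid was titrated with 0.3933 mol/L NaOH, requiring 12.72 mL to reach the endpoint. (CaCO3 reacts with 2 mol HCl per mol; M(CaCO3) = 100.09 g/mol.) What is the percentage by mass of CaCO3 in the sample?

Total n(HCl) added = 0.2000 x 0.03491 = 0.006982 mol.
n(NaOH) used = 0.3933 x 0.01272 = 0.005003 mol, which equals the excess n(HCl).
So n(HCl) consumed by the sample = 0.006982 - 0.005003 = 0.001979 mol.
n(CaCO3) = 0.001979 / 2 = 0.0009896 mol.
mass CaCO3 = 0.0009896 x 100.09 = 0.09905 g, so %CaCO3 = 0.09905/0.1130 x 100 = 87.7%.

87.7%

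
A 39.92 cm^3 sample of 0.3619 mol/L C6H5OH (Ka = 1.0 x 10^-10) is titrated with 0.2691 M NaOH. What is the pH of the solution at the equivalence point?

n(C6H5OH) = 0.3619 x 0.03992 = 0.01445 mol; V(NaOH) at equivalence = 0.01445/0.2691 = 0.05369 L.
At equivalence all the acid is converted to C6H5O-; total volume = 0.03992 + 0.05369 = 0.09361 L, so [C6H5O-] = 0.01445/0.09361 = 0.1543 M.
Kb = Kw/Ka = 1.0e-14 / 1.0 x 10^-10 = 0.000100.
[OH^-] = sqrt(Kb x [C6H5O-]) = sqrt(0.000100 x 0.1543) = 0.00393 M.
pOH = 2.41, so pH = 14.00 - 2.41 = 11.59.

11.59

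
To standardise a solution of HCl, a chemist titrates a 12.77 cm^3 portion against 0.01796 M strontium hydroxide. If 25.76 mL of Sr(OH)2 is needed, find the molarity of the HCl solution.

0.0725 M

n(Sr(OH)2) delivered = 0.01796 x 0.02576 = 0.0004626 mol.
The reaction is 2 HCl + 1 Sr(OH)2, so n(HCl) = 0.0004626 x 2/1 = 0.0009253 mol.
[HCl] = 0.0009253 mol / 0.01277 L = 0.0725 M.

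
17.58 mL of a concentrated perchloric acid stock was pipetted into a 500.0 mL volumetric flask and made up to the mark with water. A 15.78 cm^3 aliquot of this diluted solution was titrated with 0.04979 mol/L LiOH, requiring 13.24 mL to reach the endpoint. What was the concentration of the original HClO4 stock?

1.19 M

n(LiOH) = 0.04979 x 0.01324 = 0.0006592 mol.
n(HClO4) in the aliquot = 0.0006592 mol.
[diluted HClO4] = 0.0006592 / 0.01578 = 0.04178 M.
Dilution factor = 500.0/17.58 = 28.44, so [stock] = 0.04178 x 28.44 = 1.19 M.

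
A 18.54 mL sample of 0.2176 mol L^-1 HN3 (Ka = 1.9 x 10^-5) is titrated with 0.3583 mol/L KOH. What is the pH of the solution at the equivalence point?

8.93

n(HN3) = 0.2176 x 0.01854 = 0.004034 mol; V(KOH) at equivalence = 0.004034/0.3583 = 0.01126 L.
At equivalence all the acid is converted to N3-; total volume = 0.01854 + 0.01126 = 0.02980 L, so [N3-] = 0.004034/0.02980 = 0.1354 M.
Kb = Kw/Ka = 1.0e-14 / 1.9 x 10^-5 = 5.26e-10.
[OH^-] = sqrt(Kb x [N3-]) = sqrt(5.26e-10 x 0.1354) = 8.44e-6 M.
pOH = 5.07, so pH = 14.00 - 5.07 = 8.93.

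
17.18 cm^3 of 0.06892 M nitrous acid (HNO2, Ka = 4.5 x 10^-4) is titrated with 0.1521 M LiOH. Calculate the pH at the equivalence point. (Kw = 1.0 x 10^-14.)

8.01

n(HNO2) = 0.06892 x 0.01718 = 0.001184 mol; V(LiOH) at equivalence = 0.001184/0.1521 = 0.007785 L.
At equivalence all the acid is converted to NO2-; total volume = 0.01718 + 0.007785 = 0.02496 L, so [NO2-] = 0.001184/0.02496 = 0.04743 M.
Kb = Kw/Ka = 1.0e-14 / 4.5 x 10^-4 = 2.22e-11.
[OH^-] = sqrt(Kb x [NO2-]) = sqrt(2.22e-11 x 0.04743) = 1.03e-6 M.
pOH = 5.99, so pH = 14.00 - 5.99 = 8.01.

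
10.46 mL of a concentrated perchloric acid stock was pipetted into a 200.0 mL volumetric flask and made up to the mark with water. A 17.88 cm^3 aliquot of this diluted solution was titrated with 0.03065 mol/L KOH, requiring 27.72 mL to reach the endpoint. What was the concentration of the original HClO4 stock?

0.909 M

n(KOH) = 0.03065 x 0.02772 = 0.0008496 mol.
n(HClO4) in the aliquot = 0.0008496 mol.
[diluted HClO4] = 0.0008496 / 0.01788 = 0.04752 M.
Dilution factor = 200.0/10.46 = 19.12, so [stock] = 0.04752 x 19.12 = 0.909 M.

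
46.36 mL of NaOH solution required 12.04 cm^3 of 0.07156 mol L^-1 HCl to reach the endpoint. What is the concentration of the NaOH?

0.0186 M

n(HCl) delivered = 0.07156 x 0.01204 = 0.0008616 mol.
For a 1:1 reaction, n(NaOH) = 0.0008616 mol.
[NaOH] = 0.0008616 mol / 0.04636 L = 0.0186 M.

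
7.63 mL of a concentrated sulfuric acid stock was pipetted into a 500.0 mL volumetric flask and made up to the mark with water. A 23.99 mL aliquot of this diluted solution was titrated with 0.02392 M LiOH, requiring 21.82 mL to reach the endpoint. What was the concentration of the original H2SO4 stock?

n(LiOH) = 0.02392 x 0.02182 = 0.0005219 mol.
n(H2SO4) in the aliquot = 0.0005219 x 1/2 = 0.0002610 mol.
[diluted H2SO4] = 0.0002610 / 0.02399 = 0.01088 M.
Dilution factor = 500.0/7.630 = 65.53, so [stock] = 0.01088 x 65.53 = 0.713 M.

0.713 M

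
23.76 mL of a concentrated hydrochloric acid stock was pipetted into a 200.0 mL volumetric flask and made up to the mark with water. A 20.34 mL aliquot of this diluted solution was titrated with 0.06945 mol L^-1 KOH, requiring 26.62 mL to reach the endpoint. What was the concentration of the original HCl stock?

0.765 M

n(KOH) = 0.06945 x 0.02662 = 0.001849 mol.
n(HCl) in the aliquot = 0.001849 mol.
[diluted HCl] = 0.001849 / 0.02034 = 0.09089 M.
Dilution factor = 200.0/23.76 = 8.418, so [stock] = 0.09089 x 8.418 = 0.765 M.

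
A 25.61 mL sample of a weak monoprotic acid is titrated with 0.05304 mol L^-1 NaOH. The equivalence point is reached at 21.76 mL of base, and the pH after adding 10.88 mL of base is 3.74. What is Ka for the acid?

1.8 x 10^-4

10.88 mL is half of the equivalence volume, so this is the half-equivalence point where [HA] = [A^-].
At half-equivalence pH = pKa, so pKa = 3.74.
Ka = 10^(-3.74) = 1.8 x 10^-4.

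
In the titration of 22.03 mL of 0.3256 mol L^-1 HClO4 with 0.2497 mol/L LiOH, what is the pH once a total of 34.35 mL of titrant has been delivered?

12.40

n(acid) = 0.3256 x 0.02203 = 0.007173 mol; n(LiOH) added = 0.2497 x 0.03435 = 0.008577 mol.
Base is in excess by 0.008577 - 0.007173 = 0.001404 mol in a total volume of 0.05638 L.
[OH^-] = 0.001404/0.05638 = 0.02491 M, so pOH = 1.60 and pH = 14.00 - 1.60 = 12.40.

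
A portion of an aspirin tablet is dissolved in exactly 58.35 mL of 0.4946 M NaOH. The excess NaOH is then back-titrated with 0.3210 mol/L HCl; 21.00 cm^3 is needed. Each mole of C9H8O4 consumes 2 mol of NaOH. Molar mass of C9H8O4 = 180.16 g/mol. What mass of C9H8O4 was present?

1.99 g

Total n(NaOH) added = 0.4946 x 0.05835 = 0.02886 mol.
n(HCl) used = 0.3210 x 0.02100 = 0.006741 mol, which equals the excess n(NaOH).
So n(NaOH) consumed by the sample = 0.02886 - 0.006741 = 0.02212 mol.
n(C9H8O4) = 0.02212 / 2 = 0.01106 mol.
mass = 0.01106 mol x 180.16 g/mol = 1.99 g.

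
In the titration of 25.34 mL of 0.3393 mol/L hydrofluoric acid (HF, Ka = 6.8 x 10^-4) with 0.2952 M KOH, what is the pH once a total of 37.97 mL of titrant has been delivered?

12.62

n(acid) = 0.3393 x 0.02534 = 0.008598 mol; n(KOH) added = 0.2952 x 0.03797 = 0.01121 mol.
Base is in excess by 0.01121 - 0.008598 = 0.002611 mol in a total volume of 0.06331 L.
[OH^-] = 0.002611/0.06331 = 0.04124 M, so pOH = 1.38 and pH = 14.00 - 1.38 = 12.62.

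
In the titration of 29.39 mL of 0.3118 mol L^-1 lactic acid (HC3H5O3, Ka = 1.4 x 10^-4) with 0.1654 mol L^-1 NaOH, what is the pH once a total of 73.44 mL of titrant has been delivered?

n(acid) = 0.3118 x 0.02939 = 0.009164 mol; n(NaOH) added = 0.1654 x 0.07344 = 0.01215 mol.
Base is in excess by 0.01215 - 0.009164 = 0.002983 mol in a total volume of 0.1028 L.
[OH^-] = 0.002983/0.1028 = 0.02901 M, so pOH = 1.54 and pH = 14.00 - 1.54 = 12.46.

12.46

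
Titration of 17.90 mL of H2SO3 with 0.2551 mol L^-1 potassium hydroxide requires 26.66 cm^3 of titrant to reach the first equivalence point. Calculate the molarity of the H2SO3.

n(KOH) = 0.2551 x 0.02666 = 0.006801 mol.
At the first equivalence point, 1 mol OH^- react per mol H2SO3, so n(H2SO3) = 0.006801 / 1 = 0.006801 mol.
[H2SO3] = 0.006801 / 0.01790 L = 0.380 M.

0.380 M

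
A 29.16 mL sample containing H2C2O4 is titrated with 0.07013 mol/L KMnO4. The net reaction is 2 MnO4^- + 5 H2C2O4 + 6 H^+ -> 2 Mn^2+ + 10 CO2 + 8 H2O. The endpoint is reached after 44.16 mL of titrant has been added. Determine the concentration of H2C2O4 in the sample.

0.266 M

n(KMnO4) = 0.07013 x 0.04416 = 0.003097 mol.
From the balanced equation, 2 mol KMnO4 reacts with 5 mol H2C2O4, so n(H2C2O4) = 0.003097 x 5/2 = 0.007742 mol.
[H2C2O4] = 0.007742 / 0.02916 L = 0.266 M.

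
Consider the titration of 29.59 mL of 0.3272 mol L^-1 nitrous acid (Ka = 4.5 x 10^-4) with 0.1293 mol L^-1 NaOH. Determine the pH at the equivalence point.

n(HNO2) = 0.3272 x 0.02959 = 0.009682 mol; V(NaOH) at equivalence = 0.009682/0.1293 = 0.07488 L.
At equivalence all the acid is converted to NO2-; total volume = 0.02959 + 0.07488 = 0.1045 L, so [NO2-] = 0.009682/0.1045 = 0.09268 M.
Kb = Kw/Ka = 1.0e-14 / 4.5 x 10^-4 = 2.22e-11.
[OH^-] = sqrt(Kb x [NO2-]) = sqrt(2.22e-11 x 0.09268) = 1.44e-6 M.
pOH = 5.84, so pH = 14.00 - 5.84 = 8.16.

8.16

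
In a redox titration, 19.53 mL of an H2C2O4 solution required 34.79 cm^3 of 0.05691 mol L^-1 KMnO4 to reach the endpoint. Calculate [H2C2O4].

n(KMnO4) = 0.05691 x 0.03479 = 0.001980 mol.
From the balanced equation, 2 mol KMnO4 reacts with 5 mol H2C2O4, so n(H2C2O4) = 0.001980 x 5/2 = 0.004950 mol.
[H2C2O4] = 0.004950 / 0.01953 L = 0.253 M.

0.253 M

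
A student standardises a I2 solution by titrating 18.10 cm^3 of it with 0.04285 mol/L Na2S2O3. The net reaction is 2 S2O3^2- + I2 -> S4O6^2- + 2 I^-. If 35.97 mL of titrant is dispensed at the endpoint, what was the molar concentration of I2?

0.0426 M

n(Na2S2O3) = 0.04285 x 0.03597 = 0.001541 mol.
From the balanced equation, 2 mol Na2S2O3 reacts with 1 mol I2, so n(I2) = 0.001541 x 1/2 = 0.0007707 mol.
[I2] = 0.0007707 / 0.01810 L = 0.0426 M.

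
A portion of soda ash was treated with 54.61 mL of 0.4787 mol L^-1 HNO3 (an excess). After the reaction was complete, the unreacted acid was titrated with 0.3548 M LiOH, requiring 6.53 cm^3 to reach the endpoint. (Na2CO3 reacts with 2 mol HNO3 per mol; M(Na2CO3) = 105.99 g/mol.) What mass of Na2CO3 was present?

1.26 g

Total n(HNO3) added = 0.4787 x 0.05461 = 0.02614 mol.
n(LiOH) used = 0.3548 x 0.006530 = 0.002317 mol, which equals the excess n(HNO3).
So n(HNO3) consumed by the sample = 0.02614 - 0.002317 = 0.02382 mol.
n(Na2CO3) = 0.02382 / 2 = 0.01191 mol.
mass = 0.01191 mol x 105.99 g/mol = 1.26 g.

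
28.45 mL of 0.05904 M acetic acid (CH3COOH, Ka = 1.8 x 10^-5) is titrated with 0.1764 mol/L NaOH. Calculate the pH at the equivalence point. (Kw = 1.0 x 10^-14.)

8.70

n(CH3COOH) = 0.05904 x 0.02845 = 0.001680 mol; V(NaOH) at equivalence = 0.001680/0.1764 = 0.009522 L.
At equivalence all the acid is converted to CH3COO-; total volume = 0.02845 + 0.009522 = 0.03797 L, so [CH3COO-] = 0.001680/0.03797 = 0.04423 M.
Kb = Kw/Ka = 1.0e-14 / 1.8 x 10^-5 = 5.56e-10.
[OH^-] = sqrt(Kb x [CH3COO-]) = sqrt(5.56e-10 x 0.04423) = 4.96e-6 M.
pOH = 5.30, so pH = 14.00 - 5.30 = 8.70.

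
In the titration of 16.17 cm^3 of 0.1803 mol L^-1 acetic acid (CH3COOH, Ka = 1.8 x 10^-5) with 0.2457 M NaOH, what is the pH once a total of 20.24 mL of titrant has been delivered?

n(acid) = 0.1803 x 0.01617 = 0.002915 mol; n(NaOH) added = 0.2457 x 0.02024 = 0.004973 mol.
Base is in excess by 0.004973 - 0.002915 = 0.002058 mol in a total volume of 0.03641 L.
[OH^-] = 0.002058/0.03641 = 0.05651 M, so pOH = 1.25 and pH = 14.00 - 1.25 = 12.75.

12.75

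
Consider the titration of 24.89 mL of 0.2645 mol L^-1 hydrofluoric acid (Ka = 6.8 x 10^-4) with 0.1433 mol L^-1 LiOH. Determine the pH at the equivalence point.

n(HF) = 0.2645 x 0.02489 = 0.006583 mol; V(LiOH) at equivalence = 0.006583/0.1433 = 0.04594 L.
At equivalence all the acid is converted to F-; total volume = 0.02489 + 0.04594 = 0.07083 L, so [F-] = 0.006583/0.07083 = 0.09294 M.
Kb = Kw/Ka = 1.0e-14 / 6.8 x 10^-4 = 1.47e-11.
[OH^-] = sqrt(Kb x [F-]) = sqrt(1.47e-11 x 0.09294) = 1.17e-6 M.
pOH = 5.93, so pH = 14.00 - 5.93 = 8.07.

8.07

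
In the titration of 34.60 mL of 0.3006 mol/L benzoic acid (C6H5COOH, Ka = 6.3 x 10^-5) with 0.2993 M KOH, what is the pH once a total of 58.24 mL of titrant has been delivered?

n(acid) = 0.3006 x 0.03460 = 0.01040 mol; n(KOH) added = 0.2993 x 0.05824 = 0.01743 mol.
Base is in excess by 0.01743 - 0.01040 = 0.007030 mol in a total volume of 0.09284 L.
[OH^-] = 0.007030/0.09284 = 0.07573 M, so pOH = 1.12 and pH = 14.00 - 1.12 = 12.88.

12.88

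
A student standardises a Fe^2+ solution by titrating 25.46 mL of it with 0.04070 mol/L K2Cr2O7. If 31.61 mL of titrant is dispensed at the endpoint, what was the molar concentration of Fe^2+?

n(K2Cr2O7) = 0.04070 x 0.03161 = 0.001287 mol.
From the balanced equation, 1 mol K2Cr2O7 reacts with 6 mol Fe^2+, so n(Fe^2+) = 0.001287 x 6/1 = 0.007719 mol.
[Fe^2+] = 0.007719 / 0.02546 L = 0.303 M.

0.303 M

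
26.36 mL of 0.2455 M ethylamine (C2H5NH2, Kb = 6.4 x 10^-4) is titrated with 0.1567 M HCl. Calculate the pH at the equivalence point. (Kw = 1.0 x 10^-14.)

5.91

n(C2H5NH2) = 0.2455 x 0.02636 = 0.006471 mol; V(HCl) at equivalence = 0.006471/0.1567 = 0.04130 L.
At equivalence the base is fully converted to C2H5NH3+; total volume = 0.06766 L, so [C2H5NH3+] = 0.006471/0.06766 = 0.09565 M.
Ka(C2H5NH3+) = Kw/Kb = 1.0e-14 / 6.4 x 10^-4 = 1.56e-11.
[H^+] = sqrt(Ka x [C2H5NH3+]) = sqrt(1.56e-11 x 0.09565) = 1.22e-6 M.
pH = -log(1.22e-6) = 5.91.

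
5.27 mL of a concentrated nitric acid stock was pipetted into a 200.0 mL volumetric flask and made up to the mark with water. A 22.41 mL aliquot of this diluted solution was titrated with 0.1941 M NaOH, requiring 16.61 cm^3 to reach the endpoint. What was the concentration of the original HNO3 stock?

n(NaOH) = 0.1941 x 0.01661 = 0.003224 mol.
n(HNO3) in the aliquot = 0.003224 mol.
[diluted HNO3] = 0.003224 / 0.02241 = 0.1439 M.
Dilution factor = 200.0/5.270 = 37.95, so [stock] = 0.1439 x 37.95 = 5.46 M.

5.46 M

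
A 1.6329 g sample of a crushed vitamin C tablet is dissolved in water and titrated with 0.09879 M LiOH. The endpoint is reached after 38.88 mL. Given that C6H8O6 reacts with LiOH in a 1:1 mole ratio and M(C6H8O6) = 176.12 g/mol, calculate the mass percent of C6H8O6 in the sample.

41.4%

n(LiOH) = 0.09879 x 0.03888 = 0.003841 mol.
n(C6H8O6) = 0.003841 / 1 = 0.003841 mol.
mass of C6H8O6 = 0.003841 x 176.12 = 0.6765 g.
% purity = 0.6765 / 1.6329 x 100 = 41.4%.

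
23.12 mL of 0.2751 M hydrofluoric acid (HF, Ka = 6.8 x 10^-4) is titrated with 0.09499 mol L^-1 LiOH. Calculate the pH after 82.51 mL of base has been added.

n(acid) = 0.2751 x 0.02312 = 0.006360 mol; n(LiOH) added = 0.09499 x 0.08251 = 0.007838 mol.
Base is in excess by 0.007838 - 0.006360 = 0.001477 mol in a total volume of 0.1056 L.
[OH^-] = 0.001477/0.1056 = 0.01399 M, so pOH = 1.85 and pH = 14.00 - 1.85 = 12.15.

12.15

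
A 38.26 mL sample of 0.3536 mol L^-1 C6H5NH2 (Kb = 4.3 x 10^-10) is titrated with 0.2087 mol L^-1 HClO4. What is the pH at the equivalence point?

n(C6H5NH2) = 0.3536 x 0.03826 = 0.01353 mol; V(HClO4) at equivalence = 0.01353/0.2087 = 0.06482 L.
At equivalence the base is fully converted to C6H5NH3+; total volume = 0.1031 L, so [C6H5NH3+] = 0.01353/0.1031 = 0.1312 M.
Ka(C6H5NH3+) = Kw/Kb = 1.0e-14 / 4.3 x 10^-10 = 2.33e-5.
[H^+] = sqrt(Ka x [C6H5NH3+]) = sqrt(2.33e-5 x 0.1312) = 0.00175 M.
pH = -log(0.00175) = 2.76.

2.76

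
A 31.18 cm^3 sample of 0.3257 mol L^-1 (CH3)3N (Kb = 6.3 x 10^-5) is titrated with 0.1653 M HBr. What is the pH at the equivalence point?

5.38

n((CH3)3N) = 0.3257 x 0.03118 = 0.01016 mol; V(HBr) at equivalence = 0.01016/0.1653 = 0.06144 L.
At equivalence the base is fully converted to (CH3)3NH+; total volume = 0.09262 L, so [(CH3)3NH+] = 0.01016/0.09262 = 0.1097 M.
Ka((CH3)3NH+) = Kw/Kb = 1.0e-14 / 6.3 x 10^-5 = 1.59e-10.
[H^+] = sqrt(Ka x [(CH3)3NH+]) = sqrt(1.59e-10 x 0.1097) = 4.17e-6 M.
pH = -log(4.17e-6) = 5.38.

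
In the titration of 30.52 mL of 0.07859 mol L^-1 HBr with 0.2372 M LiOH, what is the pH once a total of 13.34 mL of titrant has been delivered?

12.24

n(acid) = 0.07859 x 0.03052 = 0.002399 mol; n(LiOH) added = 0.2372 x 0.01334 = 0.003164 mol.
Base is in excess by 0.003164 - 0.002399 = 0.0007657 mol in a total volume of 0.04386 L.
[OH^-] = 0.0007657/0.04386 = 0.01746 M, so pOH = 1.76 and pH = 14.00 - 1.76 = 12.24.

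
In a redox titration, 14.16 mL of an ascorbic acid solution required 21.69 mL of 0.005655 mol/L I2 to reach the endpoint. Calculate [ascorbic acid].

0.00866 M

n(I2) = 0.005655 x 0.02169 = 0.0001227 mol.
From the balanced equation, 1 mol I2 reacts with 1 mol ascorbic acid, so n(ascorbic acid) = 0.0001227 x 1/1 = 0.0001227 mol.
[ascorbic acid] = 0.0001227 / 0.01416 L = 0.00866 M.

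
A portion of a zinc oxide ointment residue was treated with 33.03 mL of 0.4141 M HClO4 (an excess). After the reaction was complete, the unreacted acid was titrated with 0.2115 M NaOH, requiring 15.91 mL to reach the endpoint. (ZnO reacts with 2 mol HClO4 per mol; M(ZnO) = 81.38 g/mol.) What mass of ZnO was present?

Total n(HClO4) added = 0.4141 x 0.03303 = 0.01368 mol.
n(NaOH) used = 0.2115 x 0.01591 = 0.003365 mol, which equals the excess n(HClO4).
So n(HClO4) consumed by the sample = 0.01368 - 0.003365 = 0.01031 mol.
n(ZnO) = 0.01031 / 2 = 0.005156 mol.
mass = 0.005156 mol x 81.38 g/mol = 0.420 g.

0.420 g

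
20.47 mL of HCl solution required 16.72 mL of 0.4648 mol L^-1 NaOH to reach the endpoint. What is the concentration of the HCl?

0.380 M

n(NaOH) delivered = 0.4648 x 0.01672 = 0.007771 mol.
For a 1:1 reaction, n(HCl) = 0.007771 mol.
[HCl] = 0.007771 mol / 0.02047 L = 0.380 M.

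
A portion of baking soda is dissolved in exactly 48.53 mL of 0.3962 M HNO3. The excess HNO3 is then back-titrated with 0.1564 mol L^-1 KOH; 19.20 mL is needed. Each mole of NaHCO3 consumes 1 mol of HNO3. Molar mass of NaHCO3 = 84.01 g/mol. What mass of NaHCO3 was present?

Total n(HNO3) added = 0.3962 x 0.04853 = 0.01923 mol.
n(KOH) used = 0.1564 x 0.01920 = 0.003003 mol, which equals the excess n(HNO3).
So n(HNO3) consumed by the sample = 0.01923 - 0.003003 = 0.01622 mol.
n(NaHCO3) = 0.01622 / 1 = 0.01622 mol.
mass = 0.01622 mol x 84.01 g/mol = 1.36 g.

1.36 g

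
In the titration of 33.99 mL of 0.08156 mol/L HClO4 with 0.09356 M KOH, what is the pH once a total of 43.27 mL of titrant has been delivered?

n(acid) = 0.08156 x 0.03399 = 0.002772 mol; n(KOH) added = 0.09356 x 0.04327 = 0.004048 mol.
Base is in excess by 0.004048 - 0.002772 = 0.001276 mol in a total volume of 0.07726 L.
[OH^-] = 0.001276/0.07726 = 0.01652 M, so pOH = 1.78 and pH = 14.00 - 1.78 = 12.22.

12.22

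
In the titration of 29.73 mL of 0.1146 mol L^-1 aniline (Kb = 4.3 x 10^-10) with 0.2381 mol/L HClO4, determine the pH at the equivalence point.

2.87

n(C6H5NH2) = 0.1146 x 0.02973 = 0.003407 mol; V(HClO4) at equivalence = 0.003407/0.2381 = 0.01431 L.
At equivalence the base is fully converted to C6H5NH3+; total volume = 0.04404 L, so [C6H5NH3+] = 0.003407/0.04404 = 0.07736 M.
Ka(C6H5NH3+) = Kw/Kb = 1.0e-14 / 4.3 x 10^-10 = 2.33e-5.
[H^+] = sqrt(Ka x [C6H5NH3+]) = sqrt(2.33e-5 x 0.07736) = 0.00134 M.
pH = -log(0.00134) = 2.87.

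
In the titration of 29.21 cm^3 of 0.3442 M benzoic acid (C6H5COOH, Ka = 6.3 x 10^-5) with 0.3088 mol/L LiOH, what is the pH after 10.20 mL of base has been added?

3.86

Initial n(C6H5COOH) = 0.3442 x 0.02921 = 0.01005 mol.
n(LiOH) added = 0.3088 x 0.01020 = 0.003150 mol, converting that many moles of C6H5COOH to C6H5COO-.
Remaining n(C6H5COOH) = 0.006904 mol; n(C6H5COO-) = 0.003150 mol.
By Henderson-Hasselbalch, pH = pKa + log([A^-]/[HA]) = 4.20 + log(0.003150/0.006904) = 4.20 + (-0.34) = 3.86.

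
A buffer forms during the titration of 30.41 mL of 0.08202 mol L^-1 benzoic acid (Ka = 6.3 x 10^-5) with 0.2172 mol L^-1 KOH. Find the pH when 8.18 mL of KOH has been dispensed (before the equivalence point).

Initial n(C6H5COOH) = 0.08202 x 0.03041 = 0.002494 mol.
n(KOH) added = 0.2172 x 0.008180 = 0.001777 mol, converting that many moles of C6H5COOH to C6H5COO-.
Remaining n(C6H5COOH) = 0.0007175 mol; n(C6H5COO-) = 0.001777 mol.
By Henderson-Hasselbalch, pH = pKa + log([A^-]/[HA]) = 4.20 + log(0.001777/0.0007175) = 4.20 + (+0.39) = 4.59.

4.59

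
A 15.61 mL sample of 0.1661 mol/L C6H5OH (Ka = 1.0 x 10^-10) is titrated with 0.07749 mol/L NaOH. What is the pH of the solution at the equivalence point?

11.36

n(C6H5OH) = 0.1661 x 0.01561 = 0.002593 mol; V(NaOH) at equivalence = 0.002593/0.07749 = 0.03346 L.
At equivalence all the acid is converted to C6H5O-; total volume = 0.01561 + 0.03346 = 0.04907 L, so [C6H5O-] = 0.002593/0.04907 = 0.05284 M.
Kb = Kw/Ka = 1.0e-14 / 1.0 x 10^-10 = 0.000100.
[OH^-] = sqrt(Kb x [C6H5O-]) = sqrt(0.000100 x 0.05284) = 0.00230 M.
pOH = 2.64, so pH = 14.00 - 2.64 = 11.36.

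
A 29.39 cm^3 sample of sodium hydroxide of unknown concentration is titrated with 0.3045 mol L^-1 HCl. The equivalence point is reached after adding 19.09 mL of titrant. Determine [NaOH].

n(HCl) delivered = 0.3045 x 0.01909 = 0.005813 mol.
For a 1:1 reaction, n(NaOH) = 0.005813 mol.
[NaOH] = 0.005813 mol / 0.02939 L = 0.198 M.

0.198 M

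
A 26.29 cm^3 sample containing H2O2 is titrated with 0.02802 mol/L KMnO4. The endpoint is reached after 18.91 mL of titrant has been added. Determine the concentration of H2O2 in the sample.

n(KMnO4) = 0.02802 x 0.01891 = 0.0005299 mol.
From the balanced equation, 2 mol KMnO4 reacts with 5 mol H2O2, so n(H2O2) = 0.0005299 x 5/2 = 0.001325 mol.
[H2O2] = 0.001325 / 0.02629 L = 0.0504 M.

0.0504 M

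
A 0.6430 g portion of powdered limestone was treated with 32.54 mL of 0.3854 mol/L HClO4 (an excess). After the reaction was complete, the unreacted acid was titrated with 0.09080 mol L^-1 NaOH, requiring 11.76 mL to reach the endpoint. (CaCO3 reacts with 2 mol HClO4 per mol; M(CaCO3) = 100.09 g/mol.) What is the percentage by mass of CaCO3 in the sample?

89.3%

Total n(HClO4) added = 0.3854 x 0.03254 = 0.01254 mol.
n(NaOH) used = 0.09080 x 0.01176 = 0.001068 mol, which equals the excess n(HClO4).
So n(HClO4) consumed by the sample = 0.01254 - 0.001068 = 0.01147 mol.
n(CaCO3) = 0.01147 / 2 = 0.005737 mol.
mass CaCO3 = 0.005737 x 100.09 = 0.5742 g, so %CaCO3 = 0.5742/0.6430 x 100 = 89.3%.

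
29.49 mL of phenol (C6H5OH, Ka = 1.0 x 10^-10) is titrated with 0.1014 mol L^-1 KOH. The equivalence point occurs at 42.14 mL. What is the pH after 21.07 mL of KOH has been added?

21.07 mL is exactly half the equivalence volume (42.14/2), i.e. the half-equivalence point.
There, n(HA) = n(A^-), so pH = pKa = -log(1.0 x 10^-10) = 10.00.

10.00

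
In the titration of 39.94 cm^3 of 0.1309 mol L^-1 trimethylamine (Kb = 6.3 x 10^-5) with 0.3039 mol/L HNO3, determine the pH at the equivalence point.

5.42

n((CH3)3N) = 0.1309 x 0.03994 = 0.005228 mol; V(HNO3) at equivalence = 0.005228/0.3039 = 0.01720 L.
At equivalence the base is fully converted to (CH3)3NH+; total volume = 0.05714 L, so [(CH3)3NH+] = 0.005228/0.05714 = 0.09149 M.
Ka((CH3)3NH+) = Kw/Kb = 1.0e-14 / 6.3 x 10^-5 = 1.59e-10.
[H^+] = sqrt(Ka x [(CH3)3NH+]) = sqrt(1.59e-10 x 0.09149) = 3.81e-6 M.
pH = -log(3.81e-6) = 5.42.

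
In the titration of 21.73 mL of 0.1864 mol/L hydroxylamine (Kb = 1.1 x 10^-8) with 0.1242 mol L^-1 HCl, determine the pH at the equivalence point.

3.58

n(NH2OH) = 0.1864 x 0.02173 = 0.004050 mol; V(HCl) at equivalence = 0.004050/0.1242 = 0.03261 L.
At equivalence the base is fully converted to NH3OH+; total volume = 0.05434 L, so [NH3OH+] = 0.004050/0.05434 = 0.07454 M.
Ka(NH3OH+) = Kw/Kb = 1.0e-14 / 1.1 x 10^-8 = 9.09e-7.
[H^+] = sqrt(Ka x [NH3OH+]) = sqrt(9.09e-7 x 0.07454) = 0.000260 M.
pH = -log(0.000260) = 3.58.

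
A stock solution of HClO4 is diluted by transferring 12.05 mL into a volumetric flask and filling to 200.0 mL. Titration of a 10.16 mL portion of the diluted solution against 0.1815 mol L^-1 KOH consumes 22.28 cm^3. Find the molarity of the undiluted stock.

n(KOH) = 0.1815 x 0.02228 = 0.004044 mol.
n(HClO4) in the aliquot = 0.004044 mol.
[diluted HClO4] = 0.004044 / 0.01016 = 0.3980 M.
Dilution factor = 200.0/12.05 = 16.60, so [stock] = 0.3980 x 16.60 = 6.61 M.

6.61 M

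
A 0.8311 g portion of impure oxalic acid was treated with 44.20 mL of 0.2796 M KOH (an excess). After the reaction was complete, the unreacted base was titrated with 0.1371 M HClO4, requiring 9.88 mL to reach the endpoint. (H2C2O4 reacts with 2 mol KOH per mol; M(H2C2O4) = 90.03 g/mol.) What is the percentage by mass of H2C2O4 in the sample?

Total n(KOH) added = 0.2796 x 0.04420 = 0.01236 mol.
n(HClO4) used = 0.1371 x 0.009880 = 0.001355 mol, which equals the excess n(KOH).
So n(KOH) consumed by the sample = 0.01236 - 0.001355 = 0.01100 mol.
n(H2C2O4) = 0.01100 / 2 = 0.005502 mol.
mass H2C2O4 = 0.005502 x 90.03 = 0.4953 g, so %H2C2O4 = 0.4953/0.8311 x 100 = 59.6%.

59.6%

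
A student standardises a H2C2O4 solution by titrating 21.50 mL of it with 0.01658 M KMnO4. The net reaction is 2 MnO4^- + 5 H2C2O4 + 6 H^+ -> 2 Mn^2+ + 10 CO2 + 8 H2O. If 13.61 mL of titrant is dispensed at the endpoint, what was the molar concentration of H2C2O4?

n(KMnO4) = 0.01658 x 0.01361 = 0.0002257 mol.
From the balanced equation, 2 mol KMnO4 reacts with 5 mol H2C2O4, so n(H2C2O4) = 0.0002257 x 5/2 = 0.0005641 mol.
[H2C2O4] = 0.0005641 / 0.02150 L = 0.0262 M.

0.0262 M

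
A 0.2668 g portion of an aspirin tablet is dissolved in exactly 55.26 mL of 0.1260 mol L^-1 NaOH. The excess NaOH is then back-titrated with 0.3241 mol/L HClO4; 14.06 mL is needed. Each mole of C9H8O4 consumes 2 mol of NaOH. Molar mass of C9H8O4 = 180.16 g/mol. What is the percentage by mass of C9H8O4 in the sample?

Total n(NaOH) added = 0.1260 x 0.05526 = 0.006963 mol.
n(HClO4) used = 0.3241 x 0.01406 = 0.004557 mol, which equals the excess n(NaOH).
So n(NaOH) consumed by the sample = 0.006963 - 0.004557 = 0.002406 mol.
n(C9H8O4) = 0.002406 / 2 = 0.001203 mol.
mass C9H8O4 = 0.001203 x 180.16 = 0.2167 g, so %C9H8O4 = 0.2167/0.2668 x 100 = 81.2%.

81.2%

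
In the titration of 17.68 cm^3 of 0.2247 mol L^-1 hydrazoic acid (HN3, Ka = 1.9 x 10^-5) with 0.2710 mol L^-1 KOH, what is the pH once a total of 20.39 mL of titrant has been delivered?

n(acid) = 0.2247 x 0.01768 = 0.003973 mol; n(KOH) added = 0.2710 x 0.02039 = 0.005526 mol.
Base is in excess by 0.005526 - 0.003973 = 0.001553 mol in a total volume of 0.03807 L.
[OH^-] = 0.001553/0.03807 = 0.04079 M, so pOH = 1.39 and pH = 14.00 - 1.39 = 12.61.

12.61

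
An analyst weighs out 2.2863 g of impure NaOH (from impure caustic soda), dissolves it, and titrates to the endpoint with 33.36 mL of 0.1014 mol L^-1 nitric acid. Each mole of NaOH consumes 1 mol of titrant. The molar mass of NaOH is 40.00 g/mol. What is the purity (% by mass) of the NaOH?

5.92%

n(HNO3) = 0.1014 x 0.03336 = 0.003383 mol.
n(NaOH) = 0.003383 / 1 = 0.003383 mol.
mass of NaOH = 0.003383 x 40.00 = 0.1353 g.
% purity = 0.1353 / 2.2863 x 100 = 5.92%.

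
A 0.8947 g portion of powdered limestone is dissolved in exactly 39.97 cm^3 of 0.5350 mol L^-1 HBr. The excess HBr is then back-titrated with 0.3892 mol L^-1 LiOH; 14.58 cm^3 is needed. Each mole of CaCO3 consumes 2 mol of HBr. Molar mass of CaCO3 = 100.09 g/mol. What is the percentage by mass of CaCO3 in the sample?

87.9%

Total n(HBr) added = 0.5350 x 0.03997 = 0.02138 mol.
n(LiOH) used = 0.3892 x 0.01458 = 0.005675 mol, which equals the excess n(HBr).
So n(HBr) consumed by the sample = 0.02138 - 0.005675 = 0.01571 mol.
n(CaCO3) = 0.01571 / 2 = 0.007855 mol.
mass CaCO3 = 0.007855 x 100.09 = 0.7862 g, so %CaCO3 = 0.7862/0.8947 x 100 = 87.9%.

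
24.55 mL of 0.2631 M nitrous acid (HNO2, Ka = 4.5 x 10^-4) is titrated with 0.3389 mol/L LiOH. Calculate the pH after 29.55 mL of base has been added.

n(acid) = 0.2631 x 0.02455 = 0.006459 mol; n(LiOH) added = 0.3389 x 0.02955 = 0.01001 mol.
Base is in excess by 0.01001 - 0.006459 = 0.003555 mol in a total volume of 0.05410 L.
[OH^-] = 0.003555/0.05410 = 0.06572 M, so pOH = 1.18 and pH = 14.00 - 1.18 = 12.82.

12.82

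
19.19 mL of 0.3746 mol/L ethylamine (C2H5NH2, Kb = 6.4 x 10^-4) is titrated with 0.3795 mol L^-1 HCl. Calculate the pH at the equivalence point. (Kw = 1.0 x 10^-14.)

5.77

n(C2H5NH2) = 0.3746 x 0.01919 = 0.007189 mol; V(HCl) at equivalence = 0.007189/0.3795 = 0.01894 L.
At equivalence the base is fully converted to C2H5NH3+; total volume = 0.03813 L, so [C2H5NH3+] = 0.007189/0.03813 = 0.1885 M.
Ka(C2H5NH3+) = Kw/Kb = 1.0e-14 / 6.4 x 10^-4 = 1.56e-11.
[H^+] = sqrt(Ka x [C2H5NH3+]) = sqrt(1.56e-11 x 0.1885) = 1.72e-6 M.
pH = -log(1.72e-6) = 5.77.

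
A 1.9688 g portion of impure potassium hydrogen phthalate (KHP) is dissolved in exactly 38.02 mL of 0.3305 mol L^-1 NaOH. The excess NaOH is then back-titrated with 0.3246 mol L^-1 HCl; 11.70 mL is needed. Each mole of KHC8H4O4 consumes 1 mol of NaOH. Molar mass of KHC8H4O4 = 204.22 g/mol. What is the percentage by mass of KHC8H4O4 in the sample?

90.9%

Total n(NaOH) added = 0.3305 x 0.03802 = 0.01257 mol.
n(HCl) used = 0.3246 x 0.01170 = 0.003798 mol, which equals the excess n(NaOH).
So n(NaOH) consumed by the sample = 0.01257 - 0.003798 = 0.008768 mol.
n(KHC8H4O4) = 0.008768 / 1 = 0.008768 mol.
mass KHC8H4O4 = 0.008768 x 204.22 = 1.791 g, so %KHC8H4O4 = 1.791/1.9688 x 100 = 90.9%.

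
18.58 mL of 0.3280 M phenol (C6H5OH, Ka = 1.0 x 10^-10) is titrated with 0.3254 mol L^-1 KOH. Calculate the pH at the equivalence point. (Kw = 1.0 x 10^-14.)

11.61

n(C6H5OH) = 0.3280 x 0.01858 = 0.006094 mol; V(KOH) at equivalence = 0.006094/0.3254 = 0.01873 L.
At equivalence all the acid is converted to C6H5O-; total volume = 0.01858 + 0.01873 = 0.03731 L, so [C6H5O-] = 0.006094/0.03731 = 0.1633 M.
Kb = Kw/Ka = 1.0e-14 / 1.0 x 10^-10 = 0.000100.
[OH^-] = sqrt(Kb x [C6H5O-]) = sqrt(0.000100 x 0.1633) = 0.00404 M.
pOH = 2.39, so pH = 14.00 - 2.39 = 11.61.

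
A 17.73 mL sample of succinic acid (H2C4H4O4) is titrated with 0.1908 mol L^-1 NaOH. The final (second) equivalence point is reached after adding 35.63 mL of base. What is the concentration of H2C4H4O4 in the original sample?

n(NaOH) = 0.1908 x 0.03563 = 0.006798 mol.
At the final (second) equivalence point, 2 mol OH^- react per mol H2C4H4O4, so n(H2C4H4O4) = 0.006798 / 2 = 0.003399 mol.
[H2C4H4O4] = 0.003399 / 0.01773 L = 0.192 M.

0.192 M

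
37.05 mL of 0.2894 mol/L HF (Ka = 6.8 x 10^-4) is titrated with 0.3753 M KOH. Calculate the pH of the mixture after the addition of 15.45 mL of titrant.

Initial n(HF) = 0.2894 x 0.03705 = 0.01072 mol.
n(KOH) added = 0.3753 x 0.01545 = 0.005798 mol, converting that many moles of HF to F-.
Remaining n(HF) = 0.004924 mol; n(F-) = 0.005798 mol.
By Henderson-Hasselbalch, pH = pKa + log([A^-]/[HA]) = 3.17 + log(0.005798/0.004924) = 3.17 + (+0.07) = 3.24.

3.24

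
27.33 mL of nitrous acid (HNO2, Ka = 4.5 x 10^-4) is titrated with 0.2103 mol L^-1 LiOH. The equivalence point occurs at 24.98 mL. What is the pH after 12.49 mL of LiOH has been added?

12.49 mL is exactly half the equivalence volume (24.98/2), i.e. the half-equivalence point.
There, n(HA) = n(A^-), so pH = pKa = -log(4.5 x 10^-4) = 3.35.

3.35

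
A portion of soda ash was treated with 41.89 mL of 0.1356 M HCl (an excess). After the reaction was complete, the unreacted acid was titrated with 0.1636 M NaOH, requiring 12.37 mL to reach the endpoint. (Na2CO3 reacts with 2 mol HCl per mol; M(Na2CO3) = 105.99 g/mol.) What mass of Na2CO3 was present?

0.194 g

Total n(HCl) added = 0.1356 x 0.04189 = 0.005680 mol.
n(NaOH) used = 0.1636 x 0.01237 = 0.002024 mol, which equals the excess n(HCl).
So n(HCl) consumed by the sample = 0.005680 - 0.002024 = 0.003657 mol.
n(Na2CO3) = 0.003657 / 2 = 0.001828 mol.
mass = 0.001828 mol x 105.99 g/mol = 0.194 g.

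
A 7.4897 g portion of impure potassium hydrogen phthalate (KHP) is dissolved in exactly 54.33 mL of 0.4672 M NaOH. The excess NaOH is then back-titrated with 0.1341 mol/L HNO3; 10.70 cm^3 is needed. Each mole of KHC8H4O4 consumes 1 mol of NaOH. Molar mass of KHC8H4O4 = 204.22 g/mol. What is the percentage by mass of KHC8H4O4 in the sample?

65.3%

Total n(NaOH) added = 0.4672 x 0.05433 = 0.02538 mol.
n(HNO3) used = 0.1341 x 0.01070 = 0.001435 mol, which equals the excess n(NaOH).
So n(NaOH) consumed by the sample = 0.02538 - 0.001435 = 0.02395 mol.
n(KHC8H4O4) = 0.02395 / 1 = 0.02395 mol.
mass KHC8H4O4 = 0.02395 x 204.22 = 4.891 g, so %KHC8H4O4 = 4.891/7.4897 x 100 = 65.3%.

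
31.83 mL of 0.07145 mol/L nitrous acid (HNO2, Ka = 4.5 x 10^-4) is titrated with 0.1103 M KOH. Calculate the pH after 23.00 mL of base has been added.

n(acid) = 0.07145 x 0.03183 = 0.002274 mol; n(KOH) added = 0.1103 x 0.02300 = 0.002537 mol.
Base is in excess by 0.002537 - 0.002274 = 0.0002626 mol in a total volume of 0.05483 L.
[OH^-] = 0.0002626/0.05483 = 0.004790 M, so pOH = 2.32 and pH = 14.00 - 2.32 = 11.68.

11.68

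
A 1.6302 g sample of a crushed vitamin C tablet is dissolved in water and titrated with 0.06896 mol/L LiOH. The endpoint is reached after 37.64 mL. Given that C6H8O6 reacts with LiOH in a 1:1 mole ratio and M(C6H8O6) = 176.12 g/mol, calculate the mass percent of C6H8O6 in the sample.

n(LiOH) = 0.06896 x 0.03764 = 0.002596 mol.
n(C6H8O6) = 0.002596 / 1 = 0.002596 mol.
mass of C6H8O6 = 0.002596 x 176.12 = 0.4571 g.
% purity = 0.4571 / 1.6302 x 100 = 28.0%.

28.0%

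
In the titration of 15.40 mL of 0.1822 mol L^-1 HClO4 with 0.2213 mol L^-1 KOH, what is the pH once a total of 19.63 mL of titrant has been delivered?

12.64

n(acid) = 0.1822 x 0.01540 = 0.002806 mol; n(KOH) added = 0.2213 x 0.01963 = 0.004344 mol.
Base is in excess by 0.004344 - 0.002806 = 0.001538 mol in a total volume of 0.03503 L.
[OH^-] = 0.001538/0.03503 = 0.04391 M, so pOH = 1.36 and pH = 14.00 - 1.36 = 12.64.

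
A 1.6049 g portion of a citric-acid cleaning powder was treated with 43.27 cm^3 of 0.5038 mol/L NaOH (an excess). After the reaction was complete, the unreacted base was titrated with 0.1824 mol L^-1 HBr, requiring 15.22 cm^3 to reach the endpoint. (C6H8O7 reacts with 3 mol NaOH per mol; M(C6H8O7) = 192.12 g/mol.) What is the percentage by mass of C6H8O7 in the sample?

Total n(NaOH) added = 0.5038 x 0.04327 = 0.02180 mol.
n(HBr) used = 0.1824 x 0.01522 = 0.002776 mol, which equals the excess n(NaOH).
So n(NaOH) consumed by the sample = 0.02180 - 0.002776 = 0.01902 mol.
n(C6H8O7) = 0.01902 / 3 = 0.006341 mol.
mass C6H8O7 = 0.006341 x 192.12 = 1.218 g, so %C6H8O7 = 1.218/1.6049 x 100 = 75.9%.

75.9%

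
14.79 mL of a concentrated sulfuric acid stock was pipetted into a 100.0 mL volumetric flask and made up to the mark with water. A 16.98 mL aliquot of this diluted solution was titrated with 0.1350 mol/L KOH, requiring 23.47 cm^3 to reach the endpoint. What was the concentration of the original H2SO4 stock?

0.631 M

n(KOH) = 0.1350 x 0.02347 = 0.003168 mol.
n(H2SO4) in the aliquot = 0.003168 x 1/2 = 0.001584 mol.
[diluted H2SO4] = 0.001584 / 0.01698 = 0.09330 M.
Dilution factor = 100.0/14.79 = 6.761, so [stock] = 0.09330 x 6.761 = 0.631 M.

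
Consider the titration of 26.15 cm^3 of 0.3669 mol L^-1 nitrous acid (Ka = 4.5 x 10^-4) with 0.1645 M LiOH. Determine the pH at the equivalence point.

8.20

n(HNO2) = 0.3669 x 0.02615 = 0.009594 mol; V(LiOH) at equivalence = 0.009594/0.1645 = 0.05832 L.
At equivalence all the acid is converted to NO2-; total volume = 0.02615 + 0.05832 = 0.08447 L, so [NO2-] = 0.009594/0.08447 = 0.1136 M.
Kb = Kw/Ka = 1.0e-14 / 4.5 x 10^-4 = 2.22e-11.
[OH^-] = sqrt(Kb x [NO2-]) = sqrt(2.22e-11 x 0.1136) = 1.59e-6 M.
pOH = 5.80, so pH = 14.00 - 5.80 = 8.20.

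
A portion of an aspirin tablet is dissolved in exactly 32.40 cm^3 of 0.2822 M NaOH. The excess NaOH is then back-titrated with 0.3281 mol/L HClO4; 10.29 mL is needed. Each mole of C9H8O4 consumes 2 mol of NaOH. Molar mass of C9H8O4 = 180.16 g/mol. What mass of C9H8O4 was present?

Total n(NaOH) added = 0.2822 x 0.03240 = 0.009143 mol.
n(HClO4) used = 0.3281 x 0.01029 = 0.003376 mol, which equals the excess n(NaOH).
So n(NaOH) consumed by the sample = 0.009143 - 0.003376 = 0.005767 mol.
n(C9H8O4) = 0.005767 / 2 = 0.002884 mol.
mass = 0.002884 mol x 180.16 g/mol = 0.520 g.

0.520 g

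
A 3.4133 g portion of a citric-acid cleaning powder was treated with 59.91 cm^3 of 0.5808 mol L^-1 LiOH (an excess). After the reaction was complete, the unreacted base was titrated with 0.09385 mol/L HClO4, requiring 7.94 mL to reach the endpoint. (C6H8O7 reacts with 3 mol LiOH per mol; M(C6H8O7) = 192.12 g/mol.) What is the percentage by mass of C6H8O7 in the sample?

63.9%

Total n(LiOH) added = 0.5808 x 0.05991 = 0.03480 mol.
n(HClO4) used = 0.09385 x 0.007940 = 0.0007452 mol, which equals the excess n(LiOH).
So n(LiOH) consumed by the sample = 0.03480 - 0.0007452 = 0.03405 mol.
n(C6H8O7) = 0.03405 / 3 = 0.01135 mol.
mass C6H8O7 = 0.01135 x 192.12 = 2.181 g, so %C6H8O7 = 2.181/3.4133 x 100 = 63.9%.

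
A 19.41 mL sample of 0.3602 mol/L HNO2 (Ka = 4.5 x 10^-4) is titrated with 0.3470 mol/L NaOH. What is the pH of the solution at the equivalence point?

n(HNO2) = 0.3602 x 0.01941 = 0.006991 mol; V(NaOH) at equivalence = 0.006991/0.3470 = 0.02015 L.
At equivalence all the acid is converted to NO2-; total volume = 0.01941 + 0.02015 = 0.03956 L, so [NO2-] = 0.006991/0.03956 = 0.1767 M.
Kb = Kw/Ka = 1.0e-14 / 4.5 x 10^-4 = 2.22e-11.
[OH^-] = sqrt(Kb x [NO2-]) = sqrt(2.22e-11 x 0.1767) = 1.98e-6 M.
pOH = 5.70, so pH = 14.00 - 5.70 = 8.30.

8.30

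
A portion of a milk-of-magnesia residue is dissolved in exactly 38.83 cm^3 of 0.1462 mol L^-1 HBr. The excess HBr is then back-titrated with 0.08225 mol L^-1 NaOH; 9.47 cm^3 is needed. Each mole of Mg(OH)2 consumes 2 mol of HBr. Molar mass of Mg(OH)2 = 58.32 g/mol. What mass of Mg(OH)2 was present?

Total n(HBr) added = 0.1462 x 0.03883 = 0.005677 mol.
n(NaOH) used = 0.08225 x 0.009470 = 0.0007789 mol, which equals the excess n(HBr).
So n(HBr) consumed by the sample = 0.005677 - 0.0007789 = 0.004898 mol.
n(Mg(OH)2) = 0.004898 / 2 = 0.002449 mol.
mass = 0.002449 mol x 58.32 g/mol = 0.143 g.

0.143 g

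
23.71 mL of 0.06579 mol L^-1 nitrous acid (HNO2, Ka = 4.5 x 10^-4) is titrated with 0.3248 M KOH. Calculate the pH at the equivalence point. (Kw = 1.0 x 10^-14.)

8.04

n(HNO2) = 0.06579 x 0.02371 = 0.001560 mol; V(KOH) at equivalence = 0.001560/0.3248 = 0.004803 L.
At equivalence all the acid is converted to NO2-; total volume = 0.02371 + 0.004803 = 0.02851 L, so [NO2-] = 0.001560/0.02851 = 0.05471 M.
Kb = Kw/Ka = 1.0e-14 / 4.5 x 10^-4 = 2.22e-11.
[OH^-] = sqrt(Kb x [NO2-]) = sqrt(2.22e-11 x 0.05471) = 1.10e-6 M.
pOH = 5.96, so pH = 14.00 - 5.96 = 8.04.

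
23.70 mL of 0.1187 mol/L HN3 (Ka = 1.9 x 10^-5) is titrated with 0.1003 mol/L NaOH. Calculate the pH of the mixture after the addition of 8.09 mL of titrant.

4.33

Initial n(HN3) = 0.1187 x 0.02370 = 0.002813 mol.
n(NaOH) added = 0.1003 x 0.008090 = 0.0008114 mol, converting that many moles of HN3 to N3-.
Remaining n(HN3) = 0.002002 mol; n(N3-) = 0.0008114 mol.
By Henderson-Hasselbalch, pH = pKa + log([A^-]/[HA]) = 4.72 + log(0.0008114/0.002002) = 4.72 + (-0.39) = 4.33.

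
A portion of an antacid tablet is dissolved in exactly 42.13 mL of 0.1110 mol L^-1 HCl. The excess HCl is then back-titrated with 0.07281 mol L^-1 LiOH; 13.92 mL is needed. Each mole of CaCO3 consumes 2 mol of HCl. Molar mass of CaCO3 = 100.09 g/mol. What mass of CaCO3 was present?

0.183 g

Total n(HCl) added = 0.1110 x 0.04213 = 0.004676 mol.
n(LiOH) used = 0.07281 x 0.01392 = 0.001014 mol, which equals the excess n(HCl).
So n(HCl) consumed by the sample = 0.004676 - 0.001014 = 0.003663 mol.
n(CaCO3) = 0.003663 / 2 = 0.001831 mol.
mass = 0.001831 mol x 100.09 g/mol = 0.183 g.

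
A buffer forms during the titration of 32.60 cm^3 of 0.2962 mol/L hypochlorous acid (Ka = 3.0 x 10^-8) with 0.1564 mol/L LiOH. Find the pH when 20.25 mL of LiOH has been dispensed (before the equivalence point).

7.21

Initial n(HClO) = 0.2962 x 0.03260 = 0.009656 mol.
n(LiOH) added = 0.1564 x 0.02025 = 0.003167 mol, converting that many moles of HClO to ClO-.
Remaining n(HClO) = 0.006489 mol; n(ClO-) = 0.003167 mol.
By Henderson-Hasselbalch, pH = pKa + log([A^-]/[HA]) = 7.52 + log(0.003167/0.006489) = 7.52 + (-0.31) = 7.21.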